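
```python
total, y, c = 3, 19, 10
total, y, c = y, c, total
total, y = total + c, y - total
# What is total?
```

Trace:
`total, y, c = 3, 19, 10` → total = 3; y = 19; c = 10
`total, y, c = y, c, total` → total = 19; y = 10; c = 3
`total, y = total + c, y - total` → total = 22; y = -9
So total = 22

Answer: 22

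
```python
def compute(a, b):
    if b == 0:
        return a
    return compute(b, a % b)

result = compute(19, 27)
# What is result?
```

compute(19, 27) -> compute(27, 19) -> compute(19, 8) -> compute(8, 3) -> compute(3, 2) -> compute(2, 1) -> compute(1, 0) -> 1

Answer: 1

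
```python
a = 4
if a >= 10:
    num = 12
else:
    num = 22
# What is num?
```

Trace:
`a = 4` → a = 4
`if a >= 10: ...` → a >= 10 is False, take else branch → num = 22
So num = 22

Answer: 22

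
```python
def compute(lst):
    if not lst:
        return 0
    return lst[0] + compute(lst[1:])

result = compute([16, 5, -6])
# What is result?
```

16 + 5 + (-6) + 0 = 15

Answer: 15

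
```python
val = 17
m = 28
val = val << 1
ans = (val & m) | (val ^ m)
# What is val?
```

Trace:
`val = 17` → val = 17
`m = 28` → m = 28
`val = val << 1` → val = 34
`ans = (val & m) | (val ^ m)` → ans = 62
So val = 34

Answer: 34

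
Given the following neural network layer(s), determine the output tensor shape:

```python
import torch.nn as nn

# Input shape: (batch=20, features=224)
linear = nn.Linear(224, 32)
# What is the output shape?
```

Input: (20, 224) -> Output: (20, 32)

Answer: (20, 32)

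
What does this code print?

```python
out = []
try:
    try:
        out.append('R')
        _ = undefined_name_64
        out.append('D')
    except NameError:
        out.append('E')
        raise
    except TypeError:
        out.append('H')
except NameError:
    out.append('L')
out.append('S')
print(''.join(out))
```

Execution trace: 'R' (inner try body) → 'E' (inner except NameError) → 'L' (outer except NameError) → 'S' (after the try/except). Output: RELS

Answer: RELS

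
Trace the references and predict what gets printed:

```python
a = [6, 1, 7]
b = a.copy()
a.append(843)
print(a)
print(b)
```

Key concept: list.copy() creates independent copy.
Step by step:
`a = [6, 1, 7]` → a = [6, 1, 7]
`b = a.copy()` → b = [6, 1, 7]
`a.append(843)` → a = [6, 1, 7, 843]
`print(a)` → prints [6, 1, 7, 843]
`print(b)` → prints [6, 1, 7]

Answer:
[6, 1, 7, 843]
[6, 1, 7]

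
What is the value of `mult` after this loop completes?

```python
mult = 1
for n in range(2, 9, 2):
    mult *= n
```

Product of even numbers 2 to 8
`mult` takes the values: 1 → 2 → 8 → 48 → 384

Answer: 384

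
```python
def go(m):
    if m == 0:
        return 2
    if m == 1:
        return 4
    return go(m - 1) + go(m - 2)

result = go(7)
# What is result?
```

Build up from base cases: go(0)=2, go(1)=4, go(2)=6, go(3)=10, go(4)=16, go(5)=26, go(6)=42, ..., go(7)=68

Answer: 68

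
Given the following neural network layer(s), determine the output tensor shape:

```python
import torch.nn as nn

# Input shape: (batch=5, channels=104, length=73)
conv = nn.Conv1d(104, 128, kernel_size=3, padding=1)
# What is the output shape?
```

Input: (5, 104, 73) -> Output: (5, 128, 73)

Answer: (5, 128, 73)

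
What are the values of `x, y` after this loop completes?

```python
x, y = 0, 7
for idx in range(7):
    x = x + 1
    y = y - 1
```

x goes 0→7, y goes 7→0
`x, y` takes the values: (0, 7) → (1, 7) → (1, 6) → (2, 6) → (2, 5) → (3, 5) → (3, 4) → (4, 4) → (4, 3) → (5, 3) → (5, 2) → (6, 2) → (6, 1) → (7, 1) → (7, 0)

Answer: 7, 0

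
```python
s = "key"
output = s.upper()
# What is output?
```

Trace:
`s = "key"` → s = 'key'
`output = s.upper()` → output = 'KEY'
So output = 'KEY'

Answer: 'KEY'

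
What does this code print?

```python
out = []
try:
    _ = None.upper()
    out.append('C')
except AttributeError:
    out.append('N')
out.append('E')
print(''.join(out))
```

Execution trace: 'N' (except AttributeError) → 'E' (after the try/except). Output: NE

Answer: NE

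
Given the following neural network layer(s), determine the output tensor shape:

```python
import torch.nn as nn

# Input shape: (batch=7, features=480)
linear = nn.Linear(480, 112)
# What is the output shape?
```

Input: (7, 480) -> Output: (7, 112)

Answer: (7, 112)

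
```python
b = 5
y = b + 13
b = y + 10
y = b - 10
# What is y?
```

Trace:
`b = 5` → b = 5
`y = b + 13` → y = 18
`b = y + 10` → b = 28
`y = b - 10` → y = 18
So y = 18

Answer: 18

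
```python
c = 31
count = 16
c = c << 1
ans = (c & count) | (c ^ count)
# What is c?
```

Trace:
`c = 31` → c = 31
`count = 16` → count = 16
`c = c << 1` → c = 62
`ans = (c & count) | (c ^ count)` → ans = 62
So c = 62

Answer: 62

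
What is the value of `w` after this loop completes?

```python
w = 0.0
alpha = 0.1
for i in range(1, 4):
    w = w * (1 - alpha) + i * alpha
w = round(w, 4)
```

Moving average with lr=0.1
`w` takes the values: 0.0 → 0.1 → 0.29 → 0.561

Answer: 0.561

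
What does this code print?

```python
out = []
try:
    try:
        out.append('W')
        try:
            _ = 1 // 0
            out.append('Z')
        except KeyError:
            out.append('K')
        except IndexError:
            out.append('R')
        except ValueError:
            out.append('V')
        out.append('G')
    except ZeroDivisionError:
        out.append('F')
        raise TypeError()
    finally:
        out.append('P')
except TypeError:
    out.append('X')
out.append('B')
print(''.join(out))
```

Execution trace: 'W' (try body) → 'F' (except ZeroDivisionError) → 'P' (finally) → 'X' (outer except TypeError) → 'B' (after the try/except). Output: WFPXB

Answer: WFPXB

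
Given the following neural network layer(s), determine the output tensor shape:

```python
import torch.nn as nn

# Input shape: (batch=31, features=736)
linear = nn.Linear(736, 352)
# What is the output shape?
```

Input: (31, 736) -> Output: (31, 352)

Answer: (31, 352)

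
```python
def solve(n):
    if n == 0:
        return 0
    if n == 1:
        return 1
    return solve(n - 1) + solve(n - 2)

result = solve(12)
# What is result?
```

Build up from base cases: solve(0)=0, solve(1)=1, solve(2)=1, solve(3)=2, solve(4)=3, solve(5)=5, solve(6)=8, ..., solve(12)=144

Answer: 144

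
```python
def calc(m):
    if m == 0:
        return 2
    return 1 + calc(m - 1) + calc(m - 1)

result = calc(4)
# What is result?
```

calc(m) = 1 + 2·calc(m-1), calc(0)=2. Closed form: (2+1)·2^4 - 1 = 47.

Answer: 47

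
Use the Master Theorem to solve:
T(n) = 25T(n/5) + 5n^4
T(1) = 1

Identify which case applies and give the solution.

a=25, b=5, f(n)=5n^4. log_5(25) = 2. Since c=4 > 2 and the regularity condition holds (25(n/5)^4 = (25/5^4)n^4 with 25/5^4 < 1), Case 3 applies: T(n) = Θ(f(n)) = O(n^4).

Answer: O(n^4) - Case 3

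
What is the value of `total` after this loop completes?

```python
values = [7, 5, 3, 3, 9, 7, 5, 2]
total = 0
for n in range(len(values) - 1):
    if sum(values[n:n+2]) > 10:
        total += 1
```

Count windows with sum > 10
`total` takes the values: 0 → 1 → 2 → 3 → 4

Answer: 4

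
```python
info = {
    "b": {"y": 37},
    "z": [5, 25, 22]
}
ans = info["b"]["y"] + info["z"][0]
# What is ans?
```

Trace:
`info = { ...` → info = {'b': {'y': 37}, 'z': [5, 25, 22]}
`ans = info["b"]["y"] + info["z"][0]` → ans = 42
So ans = 42

Answer: 42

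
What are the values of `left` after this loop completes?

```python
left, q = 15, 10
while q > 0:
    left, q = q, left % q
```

GCD of 15 and 10
`left` takes the values: 15 → 10 → 5

Answer: 5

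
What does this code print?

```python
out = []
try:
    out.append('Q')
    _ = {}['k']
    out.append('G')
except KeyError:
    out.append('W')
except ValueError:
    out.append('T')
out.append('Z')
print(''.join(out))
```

Execution trace: 'Q' (try body) → 'W' (except KeyError) → 'Z' (after the try/except). Output: QWZ

Answer: QWZ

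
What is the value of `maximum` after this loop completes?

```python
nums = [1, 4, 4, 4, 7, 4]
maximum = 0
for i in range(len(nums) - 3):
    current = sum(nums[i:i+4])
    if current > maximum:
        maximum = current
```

Max sum of 4-element window in [1, 4, 4, 4, 7, 4]
`maximum` takes the values: 0 → 13 → 19

Answer: 19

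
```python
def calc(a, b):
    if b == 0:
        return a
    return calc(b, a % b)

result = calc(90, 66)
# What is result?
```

calc(90, 66) -> calc(66, 24) -> calc(24, 18) -> calc(18, 6) -> calc(6, 0) -> 6

Answer: 6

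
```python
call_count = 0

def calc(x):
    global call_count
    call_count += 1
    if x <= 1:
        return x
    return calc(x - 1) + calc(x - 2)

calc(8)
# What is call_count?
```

Calls(x) = 1 + Calls(x-1) + Calls(x-2); Calls(0)=Calls(1)=1. For x=8 this gives 67.

Answer: 67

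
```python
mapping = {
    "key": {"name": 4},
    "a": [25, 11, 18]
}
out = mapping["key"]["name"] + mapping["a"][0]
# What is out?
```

Trace:
`mapping = { ...` → mapping = {'key': {'name': 4}, 'a': [25, 11, 18]}
`out = mapping["key"]["name"] + mapping["a"][0]` → out = 29
So out = 29

Answer: 29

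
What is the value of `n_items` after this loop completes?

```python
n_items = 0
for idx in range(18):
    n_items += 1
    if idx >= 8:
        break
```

Loop breaks when idx reaches 8, n_items is 9
`n_items` takes the values: 0 → 1 → 2 → 3 → 4 → 5 → 6 → 7 → 8 → 9

Answer: 9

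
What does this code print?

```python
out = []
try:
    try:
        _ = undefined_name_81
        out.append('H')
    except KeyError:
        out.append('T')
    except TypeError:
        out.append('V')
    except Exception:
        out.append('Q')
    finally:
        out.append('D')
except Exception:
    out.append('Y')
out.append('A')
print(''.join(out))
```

Execution trace: 'Q' (inner except Exception) → 'D' (inner finally) → 'A' (after the try/except). Output: QDA

Answer: QDA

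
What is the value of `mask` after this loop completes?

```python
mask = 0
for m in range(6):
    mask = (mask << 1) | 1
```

Build 6 consecutive 1-bits: 0b111111
`mask` takes the values: 0 → 1 → 3 → 7 → 15 → 31 → 63

Answer: 63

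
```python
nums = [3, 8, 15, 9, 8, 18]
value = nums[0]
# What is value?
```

Trace:
`nums = [3, 8, 15, 9, 8, 18]` → nums = [3, 8, 15, 9, 8, 18]
`value = nums[0]` → value = 3
So value = 3

Answer: 3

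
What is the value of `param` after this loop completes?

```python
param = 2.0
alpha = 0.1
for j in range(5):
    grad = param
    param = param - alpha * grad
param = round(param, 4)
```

Gradient descent: w = 2.0 * (1 - 0.1)^5
`param` takes the values: 2.0 → 1.8 → 1.62 → 1.458 → 1.3122 → 1.18098 → 1.181

Answer: 1.181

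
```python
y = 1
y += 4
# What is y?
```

Trace:
`y = 1` → y = 1
`y += 4` → y = 5
So y = 5

Answer: 5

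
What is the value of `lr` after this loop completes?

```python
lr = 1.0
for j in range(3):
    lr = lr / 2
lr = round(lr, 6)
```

Halving LR 3 times: 1 / 2^3
`lr` takes the values: 1.0 → 0.5 → 0.25 → 0.125

Answer: 0.125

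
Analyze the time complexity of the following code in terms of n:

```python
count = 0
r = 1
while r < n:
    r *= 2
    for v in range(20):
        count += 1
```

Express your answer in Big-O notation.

Each loop level contributes: log n × 1. Multiplying the contributions gives O(log n).

Answer: O(log n)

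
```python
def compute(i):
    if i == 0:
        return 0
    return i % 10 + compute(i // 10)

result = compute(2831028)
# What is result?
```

Sum of digits of 2831028: 8 + 2 + 0 + 1 + 3 + 8 + 2 = 24

Answer: 24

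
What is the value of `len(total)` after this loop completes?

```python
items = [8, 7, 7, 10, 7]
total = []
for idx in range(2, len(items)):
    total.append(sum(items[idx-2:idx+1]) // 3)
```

Number of 3-element averages
`total` takes the values: [] → [7] → [7, 8] → [7, 8, 8]
So `len(total)` = 3

Answer: 3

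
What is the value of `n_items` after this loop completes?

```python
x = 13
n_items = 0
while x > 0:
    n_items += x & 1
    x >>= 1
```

Count set bits in 13 (binary: 0b1101)
`n_items` takes the values: 0 → 1 → 2 → 3

Answer: 3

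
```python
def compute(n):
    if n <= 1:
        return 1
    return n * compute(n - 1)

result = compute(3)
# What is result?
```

compute(3) = 3 * 2 * 1 = 6

Answer: 6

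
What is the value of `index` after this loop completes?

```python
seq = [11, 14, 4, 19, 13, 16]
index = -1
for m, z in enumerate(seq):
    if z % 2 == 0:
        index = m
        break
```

First even number index in [11, 14, 4, 19, 13, 16]
`index` takes the values: -1 → 1

Answer: 1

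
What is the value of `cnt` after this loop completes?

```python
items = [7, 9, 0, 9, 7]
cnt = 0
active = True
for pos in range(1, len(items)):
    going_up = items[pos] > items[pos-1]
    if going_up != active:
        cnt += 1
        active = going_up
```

Count direction changes in [7, 9, 0, 9, 7]
`cnt` takes the values: 0 → 1 → 2 → 3

Answer: 3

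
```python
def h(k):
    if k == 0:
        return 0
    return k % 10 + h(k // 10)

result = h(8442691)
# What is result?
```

Sum of digits of 8442691: 1 + 9 + 6 + 2 + 4 + 4 + 8 = 34

Answer: 34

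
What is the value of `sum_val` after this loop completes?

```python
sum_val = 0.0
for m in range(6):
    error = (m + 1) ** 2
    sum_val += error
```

Sum of squared losses 1² + 2² + ... + 6²
`sum_val` takes the values: 0.0 → 1.0 → 5.0 → 14.0 → 30.0 → 55.0 → 91.0

Answer: 91.0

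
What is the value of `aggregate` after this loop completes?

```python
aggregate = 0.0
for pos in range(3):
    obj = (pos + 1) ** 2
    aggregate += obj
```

Sum of squared losses 1² + 2² + ... + 3²
`aggregate` takes the values: 0.0 → 1.0 → 5.0 → 14.0

Answer: 14.0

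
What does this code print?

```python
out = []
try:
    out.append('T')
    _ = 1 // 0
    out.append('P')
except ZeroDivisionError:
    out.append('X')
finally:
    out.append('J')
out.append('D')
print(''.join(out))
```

Execution trace: 'T' (try body) → 'X' (except ZeroDivisionError) → 'J' (finally) → 'D' (after the try/except). Output: TXJD

Answer: TXJD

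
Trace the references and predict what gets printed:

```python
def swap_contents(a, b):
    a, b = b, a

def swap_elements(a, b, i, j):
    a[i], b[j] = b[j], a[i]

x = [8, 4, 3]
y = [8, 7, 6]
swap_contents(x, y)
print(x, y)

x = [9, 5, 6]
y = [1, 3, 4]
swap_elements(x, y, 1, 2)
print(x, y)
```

Key concept: parameter rebinding vs mutation.
Step by step:
`x = [8, 4, 3]` → x = [8, 4, 3]
`y = [8, 7, 6]` → y = [8, 7, 6]
`swap_contents(x, y)` → no visible change to tracked variables
`print(x, y)` → prints [8, 4, 3] [8, 7, 6]
`x = [9, 5, 6]` → x = [9, 5, 6]
`y = [1, 3, 4]` → y = [1, 3, 4]
`swap_elements(x, y, 1, 2)` → x = [9, 4, 6]; y = [1, 3, 5]
`print(x, y)` → prints [9, 4, 6] [1, 3, 5]

Answer:
[8, 4, 3] [8, 7, 6]
[9, 4, 6] [1, 3, 5]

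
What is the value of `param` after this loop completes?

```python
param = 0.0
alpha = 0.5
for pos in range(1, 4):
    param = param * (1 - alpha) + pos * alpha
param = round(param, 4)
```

Moving average with lr=0.5
`param` takes the values: 0.0 → 0.5 → 1.25 → 2.125

Answer: 2.125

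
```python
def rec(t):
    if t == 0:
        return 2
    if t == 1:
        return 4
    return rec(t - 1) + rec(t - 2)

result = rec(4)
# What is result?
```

Build up from base cases: rec(0)=2, rec(1)=4, rec(2)=6, rec(3)=10, rec(4)=16

Answer: 16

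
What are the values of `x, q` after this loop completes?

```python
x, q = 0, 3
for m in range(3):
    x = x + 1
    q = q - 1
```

x goes 0→3, q goes 3→0
`x, q` takes the values: (0, 3) → (1, 3) → (1, 2) → (2, 2) → (2, 1) → (3, 1) → (3, 0)

Answer: 3, 0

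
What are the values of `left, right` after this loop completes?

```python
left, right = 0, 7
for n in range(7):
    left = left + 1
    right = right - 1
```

left goes 0→7, right goes 7→0
`left, right` takes the values: (0, 7) → (1, 7) → (1, 6) → (2, 6) → (2, 5) → (3, 5) → (3, 4) → (4, 4) → (4, 3) → (5, 3) → (5, 2) → (6, 2) → (6, 1) → (7, 1) → (7, 0)

Answer: 7, 0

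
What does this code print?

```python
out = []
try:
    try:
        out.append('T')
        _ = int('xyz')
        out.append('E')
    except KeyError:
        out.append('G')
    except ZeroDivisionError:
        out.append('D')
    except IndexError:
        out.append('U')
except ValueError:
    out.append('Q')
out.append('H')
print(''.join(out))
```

Execution trace: 'T' (try body) → 'Q' (outer except ValueError) → 'H' (after the try/except). Output: TQH

Answer: TQH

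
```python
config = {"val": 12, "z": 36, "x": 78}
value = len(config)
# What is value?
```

Trace:
`config = {"val": 12, "z": 36, "x": 78}` → config = {'val': 12, 'z': 36, 'x': 78}
`value = len(config)` → value = 3
So value = 3

Answer: 3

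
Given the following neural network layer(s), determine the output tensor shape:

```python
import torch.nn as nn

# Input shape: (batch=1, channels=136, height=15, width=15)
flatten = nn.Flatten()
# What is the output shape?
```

Input: (1, 136, 15, 15) -> Output: (1, 30600)

Answer: (1, 30600)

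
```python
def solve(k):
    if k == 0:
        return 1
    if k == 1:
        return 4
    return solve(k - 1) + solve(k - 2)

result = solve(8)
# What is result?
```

Build up from base cases: solve(0)=1, solve(1)=4, solve(2)=5, solve(3)=9, solve(4)=14, solve(5)=23, solve(6)=37, ..., solve(8)=97

Answer: 97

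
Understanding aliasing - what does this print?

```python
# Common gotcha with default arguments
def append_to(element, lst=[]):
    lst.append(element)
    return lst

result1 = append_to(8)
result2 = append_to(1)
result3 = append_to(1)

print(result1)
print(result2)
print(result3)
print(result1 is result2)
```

Key concept: mutable default argument gotcha.
Step by step:
`result1 = append_to(8)` → result1 = [8]
`result2 = append_to(1)` → result1 = [8, 1] (same object as result2); result2 = [8, 1] (same object as result1)
`result3 = append_to(1)` → result1 = [8, 1, 1] (same object as result2, result3); result2 = [8, 1, 1] (same object as result1, result3); result3 = [8, 1, 1] (same object as result1, result2)
`print(result1)` → prints [8, 1, 1]
`print(result2)` → prints [8, 1, 1]
`print(result3)` → prints [8, 1, 1]
`print(result1 is result2)` → prints True

Answer:
[8, 1, 1]
[8, 1, 1]
[8, 1, 1]
True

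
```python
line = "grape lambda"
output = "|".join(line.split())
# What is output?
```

Trace:
`line = "grape lambda"` → line = 'grape lambda'
`output = "|".join(line.split())` → output = 'grape|lambda'
So output = 'grape|lambda'

Answer: 'grape|lambda'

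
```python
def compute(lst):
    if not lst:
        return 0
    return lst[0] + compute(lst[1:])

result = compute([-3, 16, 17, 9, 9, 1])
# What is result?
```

(-3) + 16 + 17 + 9 + 9 + 1 + 0 = 49

Answer: 49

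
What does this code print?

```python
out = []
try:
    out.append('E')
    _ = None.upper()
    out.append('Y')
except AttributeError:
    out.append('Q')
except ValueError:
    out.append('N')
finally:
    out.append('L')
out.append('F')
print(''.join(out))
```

Execution trace: 'E' (try body) → 'Q' (except AttributeError) → 'L' (finally) → 'F' (after the try/except). Output: EQLF

Answer: EQLF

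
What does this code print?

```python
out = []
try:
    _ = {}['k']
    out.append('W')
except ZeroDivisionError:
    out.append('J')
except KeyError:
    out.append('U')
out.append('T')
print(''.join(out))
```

Execution trace: 'U' (except KeyError) → 'T' (after the try/except). Output: UT

Answer: UT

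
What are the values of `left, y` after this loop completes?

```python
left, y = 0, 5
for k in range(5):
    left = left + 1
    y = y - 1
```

left goes 0→5, y goes 5→0
`left, y` takes the values: (0, 5) → (1, 5) → (1, 4) → (2, 4) → (2, 3) → (3, 3) → (3, 2) → (4, 2) → (4, 1) → (5, 1) → (5, 0)

Answer: 5, 0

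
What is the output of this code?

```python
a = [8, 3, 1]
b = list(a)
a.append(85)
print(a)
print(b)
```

Key concept: list() constructor creates copy.
Step by step:
`a = [8, 3, 1]` → a = [8, 3, 1]
`b = list(a)` → b = [8, 3, 1]
`a.append(85)` → a = [8, 3, 1, 85]
`print(a)` → prints [8, 3, 1, 85]
`print(b)` → prints [8, 3, 1]

Answer:
[8, 3, 1, 85]
[8, 3, 1]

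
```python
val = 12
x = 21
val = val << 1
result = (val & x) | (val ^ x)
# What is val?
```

Trace:
`val = 12` → val = 12
`x = 21` → x = 21
`val = val << 1` → val = 24
`result = (val & x) | (val ^ x)` → result = 29
So val = 24

Answer: 24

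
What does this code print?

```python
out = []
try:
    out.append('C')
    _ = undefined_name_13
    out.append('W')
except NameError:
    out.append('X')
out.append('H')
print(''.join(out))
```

Execution trace: 'C' (try body) → 'X' (except NameError) → 'H' (after the try/except). Output: CXH

Answer: CXH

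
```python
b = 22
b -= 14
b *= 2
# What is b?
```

Trace:
`b = 22` → b = 22
`b -= 14` → b = 8
`b *= 2` → b = 16
So b = 16

Answer: 16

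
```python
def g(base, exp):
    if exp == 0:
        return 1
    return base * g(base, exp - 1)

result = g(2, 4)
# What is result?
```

g(2, 4) = 2 * 2 * 2 * 2 = 16

Answer: 16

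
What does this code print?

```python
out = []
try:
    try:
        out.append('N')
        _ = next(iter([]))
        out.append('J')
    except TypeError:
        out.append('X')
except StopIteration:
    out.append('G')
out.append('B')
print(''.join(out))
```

Execution trace: 'N' (try body) → 'G' (outer except StopIteration) → 'B' (after the try/except). Output: NGB

Answer: NGB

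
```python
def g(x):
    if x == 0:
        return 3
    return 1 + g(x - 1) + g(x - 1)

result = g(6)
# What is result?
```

g(x) = 1 + 2·g(x-1), g(0)=3. Closed form: (3+1)·2^6 - 1 = 255.

Answer: 255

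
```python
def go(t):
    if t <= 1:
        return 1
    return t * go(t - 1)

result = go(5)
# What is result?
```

go(5) = 5 * 4 * 3 * 2 * 1 = 120

Answer: 120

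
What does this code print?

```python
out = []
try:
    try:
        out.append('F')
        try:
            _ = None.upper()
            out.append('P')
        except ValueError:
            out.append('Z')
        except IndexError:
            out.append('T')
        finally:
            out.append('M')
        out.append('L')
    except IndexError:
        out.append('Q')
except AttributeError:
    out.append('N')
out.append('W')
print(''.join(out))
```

Execution trace: 'F' (try body) → 'M' (inner finally) → 'N' (outer except AttributeError) → 'W' (after the try/except). Output: FMNW

Answer: FMNW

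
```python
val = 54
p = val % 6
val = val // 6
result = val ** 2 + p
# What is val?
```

Trace:
`val = 54` → val = 54
`p = val % 6` → p = 0
`val = val // 6` → val = 9
`result = val ** 2 + p` → result = 81
So val = 9

Answer: 9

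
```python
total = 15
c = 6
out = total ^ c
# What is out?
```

Trace:
`total = 15` → total = 15
`c = 6` → c = 6
`out = total ^ c` → out = 9
So out = 9

Answer: 9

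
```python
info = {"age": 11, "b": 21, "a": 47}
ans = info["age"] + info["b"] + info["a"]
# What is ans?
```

Trace:
`info = {"age": 11, "b": 21, "a": 47}` → info = {'age': 11, 'b': 21, 'a': 47}
`ans = info["age"] + info["b"] + info["a"]` → ans = 79
So ans = 79

Answer: 79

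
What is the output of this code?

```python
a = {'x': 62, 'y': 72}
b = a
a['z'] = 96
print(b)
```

Key concept: dict aliasing.
Step by step:
`a = {'x': 62, 'y': 72}` → a = {'x': 62, 'y': 72}
`b = a` → b = {'x': 62, 'y': 72} (same object as a)
`a['z'] = 96` → a = {'x': 62, 'y': 72, 'z': 96} (same object as b); b = {'x': 62, 'y': 72, 'z': 96} (same object as a)
`print(b)` → prints {'x': 62, 'y': 72, 'z': 96}

Answer: {'x': 62, 'y': 72, 'z': 96}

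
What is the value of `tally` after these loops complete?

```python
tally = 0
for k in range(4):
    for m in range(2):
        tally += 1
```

4 * 2 = 8
`tally` takes the values: 0 → 1 → 2 → 3 → 4 → 5 → 6 → 7 → 8

Answer: 8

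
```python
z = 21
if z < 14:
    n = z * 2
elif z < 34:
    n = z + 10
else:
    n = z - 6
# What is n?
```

Trace:
`z = 21` → z = 21
`if z < 14: ...` → z < 14 is False, z < 34 is True → n = 31
So n = 31

Answer: 31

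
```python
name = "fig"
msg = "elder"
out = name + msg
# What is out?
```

Trace:
`name = "fig"` → name = 'fig'
`msg = "elder"` → msg = 'elder'
`out = name + msg` → out = 'figelder'
So out = 'figelder'

Answer: 'figelder'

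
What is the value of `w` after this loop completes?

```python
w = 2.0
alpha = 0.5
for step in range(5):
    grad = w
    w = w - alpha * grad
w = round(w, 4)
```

Gradient descent: w = 2.0 * (1 - 0.5)^5
`w` takes the values: 2.0 → 1.0 → 0.5 → 0.25 → 0.125 → 0.0625

Answer: 0.0625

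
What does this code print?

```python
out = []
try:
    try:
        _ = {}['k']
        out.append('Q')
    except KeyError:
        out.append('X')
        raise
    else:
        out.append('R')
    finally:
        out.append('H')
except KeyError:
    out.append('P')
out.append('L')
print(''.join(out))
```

Execution trace: 'X' (inner except KeyError) → 'H' (inner finally) → 'P' (outer except KeyError) → 'L' (after the try/except). Output: XHPL

Answer: XHPL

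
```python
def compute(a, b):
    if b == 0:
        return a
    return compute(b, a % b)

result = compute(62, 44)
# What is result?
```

compute(62, 44) -> compute(44, 18) -> compute(18, 8) -> compute(8, 2) -> compute(2, 0) -> 2

Answer: 2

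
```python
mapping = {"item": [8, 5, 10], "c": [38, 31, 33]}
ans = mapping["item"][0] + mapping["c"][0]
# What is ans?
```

Trace:
`mapping = {"item": [8, 5, 10], "c": [38, 31, 33]}` → mapping = {'item': [8, 5, 10], 'c': [38, 31, 33]}
`ans = mapping["item"][0] + mapping["c"][0]` → ans = 46
So ans = 46

Answer: 46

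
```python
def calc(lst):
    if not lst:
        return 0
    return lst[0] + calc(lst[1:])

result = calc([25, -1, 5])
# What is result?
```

25 + (-1) + 5 + 0 = 29

Answer: 29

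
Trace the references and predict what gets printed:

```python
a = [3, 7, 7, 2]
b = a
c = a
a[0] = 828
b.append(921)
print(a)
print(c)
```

Key concept: multiple aliases.
Step by step:
`a = [3, 7, 7, 2]` → a = [3, 7, 7, 2]
`b = a` → b = [3, 7, 7, 2] (same object as a)
`c = a` → c = [3, 7, 7, 2] (same object as a, b)
`a[0] = 828` → a = [828, 7, 7, 2] (same object as b, c); b = [828, 7, 7, 2] (same object as a, c); c = [828, 7, 7, 2] (same object as a, b)
`b.append(921)` → a = [828, 7, 7, 2, 921] (same object as b, c); b = [828, 7, 7, 2, 921] (same object as a, c); c = [828, 7, 7, 2, 921] (same object as a, b)
`print(a)` → prints [828, 7, 7, 2, 921]
`print(c)` → prints [828, 7, 7, 2, 921]

Answer:
[828, 7, 7, 2, 921]
[828, 7, 7, 2, 921]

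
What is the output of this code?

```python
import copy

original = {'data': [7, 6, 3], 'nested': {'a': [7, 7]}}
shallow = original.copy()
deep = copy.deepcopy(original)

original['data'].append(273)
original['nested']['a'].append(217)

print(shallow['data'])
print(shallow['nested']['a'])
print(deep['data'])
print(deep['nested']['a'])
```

Key concept: comparing shallow vs deep copy.
Step by step:
`original = {'data': [7, 6, 3], 'nested': {'a': [7, 7]}}` → original = {'data': [7, 6, 3], 'nested': {'a': [7, 7]}}
`shallow = original.copy()` → shallow = {'data': [7, 6, 3], 'nested': {'a': [7, 7]}}
`deep = copy.deepcopy(original)` → deep = {'data': [7, 6, 3], 'nested': {'a': [7, 7]}}
`original['data'].append(273)` → original = {'data': [7, 6, 3, 273], 'nested': {'a': [7, 7]}}; shallow = {'data': [7, 6, 3, 273], 'nested': {'a': [7, 7]}}
`original['nested']['a'].append(217)` → original = {'data': [7, 6, 3, 273], 'nested': {'a': [7, 7, 217]}}; shallow = {'data': [7, 6, 3, 273], 'nested': {'a': [7, 7, 217]}}
`print(shallow['data'])` → prints [7, 6, 3, 273]
`print(shallow['nested']['a'])` → prints [7, 7, 217]
`print(deep['data'])` → prints [7, 6, 3]
`print(deep['nested']['a'])` → prints [7, 7]

Answer:
[7, 6, 3, 273]
[7, 7, 217]
[7, 6, 3]
[7, 7]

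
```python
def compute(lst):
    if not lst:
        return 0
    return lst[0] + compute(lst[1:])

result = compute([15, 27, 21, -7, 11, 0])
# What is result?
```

15 + 27 + 21 + (-7) + 11 + 0 + 0 = 67

Answer: 67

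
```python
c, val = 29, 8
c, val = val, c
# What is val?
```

Trace:
`c, val = 29, 8` → c = 29; val = 8
`c, val = val, c` → c = 8; val = 29
So val = 29

Answer: 29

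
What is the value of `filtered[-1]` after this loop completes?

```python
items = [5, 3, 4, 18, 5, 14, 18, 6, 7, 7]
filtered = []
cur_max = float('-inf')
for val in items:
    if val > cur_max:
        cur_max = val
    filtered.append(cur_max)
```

Running max ends at 18
`filtered` takes the values: [] → [5] → [5, 5] → [5, 5, 5] → [5, 5, 5, 18] → [5, 5, 5, 18, 18] → [5, 5, 5, 18, 18, 18] → [5, 5, 5, 18, 18, 18, 18] → [5, 5, 5, 18, 18, 18, 18, 18] → [5, 5, 5, 18, 18, 18, 18, 18, 18] → [5, 5, 5, 18, 18, 18, 18, 18, 18, 18]
So `filtered[-1]` = 18

Answer: 18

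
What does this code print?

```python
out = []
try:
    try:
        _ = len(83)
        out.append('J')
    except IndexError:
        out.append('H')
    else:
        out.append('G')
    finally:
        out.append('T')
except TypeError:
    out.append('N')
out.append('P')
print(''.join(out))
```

Execution trace: 'T' (inner finally) → 'N' (outer except TypeError) → 'P' (after the try/except). Output: TNP

Answer: TNP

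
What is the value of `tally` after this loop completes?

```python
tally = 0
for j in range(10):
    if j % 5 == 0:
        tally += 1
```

Count numbers divisible by 5 in range(10)
`tally` takes the values: 0 → 1 → 2

Answer: 2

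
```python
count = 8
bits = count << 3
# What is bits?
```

Trace:
`count = 8` → count = 8
`bits = count << 3` → bits = 64
So bits = 64

Answer: 64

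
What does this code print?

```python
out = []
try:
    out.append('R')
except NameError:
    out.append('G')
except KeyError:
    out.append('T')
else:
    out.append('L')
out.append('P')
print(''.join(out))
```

Execution trace: 'R' (try body, no exception) → 'L' (else) → 'P' (after the try/except). Output: RLP

Answer: RLP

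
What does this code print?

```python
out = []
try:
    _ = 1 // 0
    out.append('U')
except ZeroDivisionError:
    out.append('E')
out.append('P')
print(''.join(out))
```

Execution trace: 'E' (except ZeroDivisionError) → 'P' (after the try/except). Output: EP

Answer: EP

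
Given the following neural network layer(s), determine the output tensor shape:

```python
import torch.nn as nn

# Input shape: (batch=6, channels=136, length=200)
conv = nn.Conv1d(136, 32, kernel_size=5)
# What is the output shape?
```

Input: (6, 136, 200) -> Output: (6, 32, 196)

Answer: (6, 32, 196)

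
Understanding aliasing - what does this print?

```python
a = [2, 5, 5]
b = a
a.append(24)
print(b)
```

Key concept: basic list aliasing.
Step by step:
`a = [2, 5, 5]` → a = [2, 5, 5]
`b = a` → b = [2, 5, 5] (same object as a)
`a.append(24)` → a = [2, 5, 5, 24] (same object as b); b = [2, 5, 5, 24] (same object as a)
`print(b)` → prints [2, 5, 5, 24]

Answer: [2, 5, 5, 24]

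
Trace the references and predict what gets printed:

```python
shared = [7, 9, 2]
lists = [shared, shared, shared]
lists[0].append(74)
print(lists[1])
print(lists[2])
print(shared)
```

Key concept: list of same reference.
Step by step:
`shared = [7, 9, 2]` → shared = [7, 9, 2]
`lists = [shared, shared, shared]` → lists = [[7, 9, 2], [7, 9, 2], [7, 9, 2]]
`lists[0].append(74)` → shared = [7, 9, 2, 74]; lists = [[7, 9, 2, 74], [7, 9, 2, 74], [7, 9, 2, 74]]
`print(lists[1])` → prints [7, 9, 2, 74]
`print(lists[2])` → prints [7, 9, 2, 74]
`print(shared)` → prints [7, 9, 2, 74]

Answer:
[7, 9, 2, 74]
[7, 9, 2, 74]
[7, 9, 2, 74]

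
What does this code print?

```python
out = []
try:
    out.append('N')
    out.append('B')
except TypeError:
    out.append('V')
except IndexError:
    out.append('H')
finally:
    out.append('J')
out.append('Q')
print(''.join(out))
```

Execution trace: 'N' (try body) → 'B' (try body, no exception) → 'J' (finally) → 'Q' (after the try/except). Output: NBJQ

Answer: NBJQ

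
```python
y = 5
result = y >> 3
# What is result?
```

Trace:
`y = 5` → y = 5
`result = y >> 3` → result = 0
So result = 0

Answer: 0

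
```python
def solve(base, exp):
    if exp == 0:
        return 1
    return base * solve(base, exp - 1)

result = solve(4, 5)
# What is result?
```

solve(4, 5) = 4 * 4 * 4 * 4 * 4 = 1024

Answer: 1024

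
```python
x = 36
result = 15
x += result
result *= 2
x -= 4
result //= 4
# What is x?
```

Trace:
`x = 36` → x = 36
`result = 15` → result = 15
`x += result` → x = 51
`result *= 2` → result = 30
`x -= 4` → x = 47
`result //= 4` → result = 7
So x = 47

Answer: 47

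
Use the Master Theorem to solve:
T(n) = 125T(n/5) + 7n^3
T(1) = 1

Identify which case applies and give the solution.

a=125, b=5, f(n)=7n^3. log_5(125) = 3. Since c=3 = 3, Case 2 applies: T(n) = Θ(n^log_b(a) · log n) = O(n^3 log n).

Answer: O(n^3 log n) - Case 2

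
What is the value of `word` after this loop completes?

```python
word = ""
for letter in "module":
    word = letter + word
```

Reverse 'module'
`word` takes the values: "" → "m" → "om" → "dom" → "udom" → "ludom" → "eludom"

Answer: "eludom"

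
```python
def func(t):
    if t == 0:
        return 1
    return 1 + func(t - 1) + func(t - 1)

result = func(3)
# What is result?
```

func(t) = 1 + 2·func(t-1), func(0)=1. Closed form: (1+1)·2^3 - 1 = 15.

Answer: 15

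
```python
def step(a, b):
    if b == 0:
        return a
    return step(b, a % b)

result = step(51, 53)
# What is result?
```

step(51, 53) -> step(53, 51) -> step(51, 2) -> step(2, 1) -> step(1, 0) -> 1

Answer: 1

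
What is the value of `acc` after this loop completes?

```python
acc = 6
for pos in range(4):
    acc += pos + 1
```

Start at 6, add 1 to 4 = 16
`acc` takes the values: 6 → 7 → 9 → 12 → 16

Answer: 16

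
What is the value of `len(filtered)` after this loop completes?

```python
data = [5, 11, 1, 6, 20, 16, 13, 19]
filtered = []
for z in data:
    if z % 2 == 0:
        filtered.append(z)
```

Count even numbers in [5, 11, 1, 6, 20, 16, 13, 19]
`filtered` takes the values: [] → [6] → [6, 20] → [6, 20, 16]
So `len(filtered)` = 3

Answer: 3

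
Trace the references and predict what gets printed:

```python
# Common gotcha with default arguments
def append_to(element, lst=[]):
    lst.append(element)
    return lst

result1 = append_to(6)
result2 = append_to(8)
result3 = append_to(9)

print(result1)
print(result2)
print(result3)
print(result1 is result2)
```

Key concept: mutable default argument gotcha.
Step by step:
`result1 = append_to(6)` → result1 = [6]
`result2 = append_to(8)` → result1 = [6, 8] (same object as result2); result2 = [6, 8] (same object as result1)
`result3 = append_to(9)` → result1 = [6, 8, 9] (same object as result2, result3); result2 = [6, 8, 9] (same object as result1, result3); result3 = [6, 8, 9] (same object as result1, result2)
`print(result1)` → prints [6, 8, 9]
`print(result2)` → prints [6, 8, 9]
`print(result3)` → prints [6, 8, 9]
`print(result1 is result2)` → prints True

Answer:
[6, 8, 9]
[6, 8, 9]
[6, 8, 9]
True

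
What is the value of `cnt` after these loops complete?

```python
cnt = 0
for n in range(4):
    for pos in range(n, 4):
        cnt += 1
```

Upper triangle: 4 + 3 + ... + 1
`cnt` takes the values: 0 → 1 → 2 → 3 → 4 → 5 → 6 → 7 → 8 → 9 → 10

Answer: 10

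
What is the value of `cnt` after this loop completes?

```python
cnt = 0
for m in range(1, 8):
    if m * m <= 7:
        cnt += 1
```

Count numbers where m² ≤ 7
`cnt` takes the values: 0 → 1 → 2

Answer: 2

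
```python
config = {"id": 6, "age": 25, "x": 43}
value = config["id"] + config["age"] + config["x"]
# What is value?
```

Trace:
`config = {"id": 6, "age": 25, "x": 43}` → config = {'id': 6, 'age': 25, 'x': 43}
`value = config["id"] + config["age"] + config["x"]` → value = 74
So value = 74

Answer: 74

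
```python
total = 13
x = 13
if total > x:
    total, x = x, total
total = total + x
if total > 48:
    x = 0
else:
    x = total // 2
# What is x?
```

Trace:
`total = 13` → total = 13
`x = 13` → x = 13
`if total > x: ...` → total > x is False → no variable changes
`total = total + x` → total = 26
`if total > 48: ...` → total > 48 is False, take else branch → no variable changes
So x = 13

Answer: 13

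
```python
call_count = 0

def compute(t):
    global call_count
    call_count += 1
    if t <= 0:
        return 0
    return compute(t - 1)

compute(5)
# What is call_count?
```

Linear recursion stepping by 1: 6 calls from t=5 down to ≤0.

Answer: 6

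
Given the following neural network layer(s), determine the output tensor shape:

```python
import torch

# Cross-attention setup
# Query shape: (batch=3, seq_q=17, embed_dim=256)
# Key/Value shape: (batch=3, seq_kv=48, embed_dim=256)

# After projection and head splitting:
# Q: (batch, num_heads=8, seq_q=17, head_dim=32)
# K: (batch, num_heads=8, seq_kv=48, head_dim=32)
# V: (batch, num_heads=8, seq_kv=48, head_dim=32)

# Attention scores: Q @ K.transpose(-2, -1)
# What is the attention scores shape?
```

Input: (3, 17, 256) -> Output: (3, 8, 17, 48)

Answer: (3, 8, 17, 48)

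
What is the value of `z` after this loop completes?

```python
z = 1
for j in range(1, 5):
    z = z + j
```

Start at 1, add 1 through 4
`z` takes the values: 1 → 2 → 4 → 7 → 11

Answer: 11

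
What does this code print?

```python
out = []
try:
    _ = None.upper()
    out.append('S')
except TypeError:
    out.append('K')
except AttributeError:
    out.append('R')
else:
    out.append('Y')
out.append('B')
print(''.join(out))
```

Execution trace: 'R' (except AttributeError) → 'B' (after the try/except). Output: RB

Answer: RB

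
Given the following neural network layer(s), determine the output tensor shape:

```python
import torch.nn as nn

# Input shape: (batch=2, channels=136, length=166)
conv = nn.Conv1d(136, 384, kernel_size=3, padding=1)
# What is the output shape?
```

Input: (2, 136, 166) -> Output: (2, 384, 166)

Answer: (2, 384, 166)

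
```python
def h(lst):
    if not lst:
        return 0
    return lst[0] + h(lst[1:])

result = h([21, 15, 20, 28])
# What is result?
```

21 + 15 + 20 + 28 + 0 = 84

Answer: 84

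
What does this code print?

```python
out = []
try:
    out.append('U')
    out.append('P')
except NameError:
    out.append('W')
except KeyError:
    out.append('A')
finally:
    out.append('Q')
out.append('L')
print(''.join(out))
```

Execution trace: 'U' (try body) → 'P' (try body, no exception) → 'Q' (finally) → 'L' (after the try/except). Output: UPQL

Answer: UPQL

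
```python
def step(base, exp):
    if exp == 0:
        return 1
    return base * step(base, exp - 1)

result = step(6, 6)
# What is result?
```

step(6, 6) = 6 * 6 * 6 * 6 * 6 * 6 = 46656

Answer: 46656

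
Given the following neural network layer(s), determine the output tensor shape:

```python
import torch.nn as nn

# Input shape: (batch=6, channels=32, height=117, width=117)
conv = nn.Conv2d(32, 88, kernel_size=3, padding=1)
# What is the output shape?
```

Input: (6, 32, 117, 117) -> Output: (6, 88, 117, 117)

Answer: (6, 88, 117, 117)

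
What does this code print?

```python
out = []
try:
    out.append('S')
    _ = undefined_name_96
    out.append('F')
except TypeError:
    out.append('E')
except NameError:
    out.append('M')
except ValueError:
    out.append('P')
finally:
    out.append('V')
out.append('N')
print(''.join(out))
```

Execution trace: 'S' (try body) → 'M' (except NameError) → 'V' (finally) → 'N' (after the try/except). Output: SMVN

Answer: SMVN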